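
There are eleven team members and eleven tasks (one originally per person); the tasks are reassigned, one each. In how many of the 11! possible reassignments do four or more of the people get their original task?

# with exactly i fixed is C(11,i)·!(11-i); sum over i=4..11:
  i=4: C(11,4)·!7 = 330·1854 = 611820
  i=5: C(11,5)·!6 = 462·265 = 122430
  i=6: C(11,6)·!5 = 462·44 = 20328
  i=7: C(11,7)·!4 = 330·9 = 2970
  i=8: C(11,8)·!3 = 165·2 = 330
  i=9: C(11,9)·!2 = 55·1 = 55
  i=10: C(11,10)·!1 = 11·0 = 0
  i=11: C(11,11)·!0 = 1·1 = 1
Total = 757934.

757934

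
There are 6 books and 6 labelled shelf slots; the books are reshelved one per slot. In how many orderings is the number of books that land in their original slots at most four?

Sum C(6,i)·!(6-i) for i = 0..4:
  i=0: C(6,0)·!6 = 1·265 = 265
  i=1: C(6,1)·!5 = 6·44 = 264
  i=2: C(6,2)·!4 = 15·9 = 135
  i=3: C(6,3)·!3 = 20·2 = 40
  i=4: C(6,4)·!2 = 15·1 = 15
Total = 719.

719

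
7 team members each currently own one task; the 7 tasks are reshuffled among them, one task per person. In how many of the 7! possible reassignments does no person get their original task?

1854

Use !n = (n-1)(!(n-1) + !(n-2)).
!7 = 6·(265 + 44) = 6·309 = 1854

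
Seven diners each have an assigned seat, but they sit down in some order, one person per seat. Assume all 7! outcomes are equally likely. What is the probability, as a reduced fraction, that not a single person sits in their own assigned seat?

103/280

Favorable outcomes: !7 = 1854.
Total outcomes: 7! = 5040.
Probability = 1854/5040 = 103/280.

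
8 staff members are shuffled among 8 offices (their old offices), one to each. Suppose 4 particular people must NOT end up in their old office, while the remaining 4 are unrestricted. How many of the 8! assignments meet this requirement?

Let A_j be the event that the j-th constrained one is fixed. By inclusion-exclusion over the 4 events:
Σ_{j=0}^{4} (-1)^j C(4,j)(8-j)!
= C(4,0)·8! - C(4,1)·7! + C(4,2)·6! - C(4,3)·5! + C(4,4)·4!
= 40320 - 20160 + 4320 - 480 + 24
= 24024

24024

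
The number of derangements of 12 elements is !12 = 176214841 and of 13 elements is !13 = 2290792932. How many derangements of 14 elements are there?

32071101049

!14 = (14-1)·(!13 + !12) = 13·(2290792932 + 176214841) = 13·2467007773 = 32071101049.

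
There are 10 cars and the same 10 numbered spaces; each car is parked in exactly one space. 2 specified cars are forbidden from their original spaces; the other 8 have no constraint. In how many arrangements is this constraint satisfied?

Inclusion-exclusion on the 2 forbidden self-matches:
Σ_{j=0}^{2} (-1)^j C(2,j)(10-j)!
= C(2,0)·10! - C(2,1)·9! + C(2,2)·8!
= 3628800 - 725760 + 40320
= 2943360

2943360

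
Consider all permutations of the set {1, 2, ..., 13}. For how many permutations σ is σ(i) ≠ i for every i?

2290792932

The subfactorial !13 = [13!/e] (nearest integer).
13! = 6227020800, and 6227020800/e ≈ 2290792932.07, so !13 = 2290792932.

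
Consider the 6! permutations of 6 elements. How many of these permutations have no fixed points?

!6 is the nearest integer to 6!/e.
6! = 720, and 720/e ≈ 264.87, so !6 = 265.

265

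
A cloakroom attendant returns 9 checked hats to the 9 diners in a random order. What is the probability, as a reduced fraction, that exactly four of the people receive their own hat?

Favorable outcomes: C(9,4)·!5 = 126·44 = 5544.
Total outcomes: 9! = 362880.
Probability = 5544/362880 = 11/720.

11/720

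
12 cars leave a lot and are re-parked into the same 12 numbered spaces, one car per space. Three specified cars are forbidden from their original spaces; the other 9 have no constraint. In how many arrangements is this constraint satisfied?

369774720

Inclusion-exclusion on the 3 forbidden self-matches:
Σ_{j=0}^{3} (-1)^j C(3,j)(12-j)!
= C(3,0)·12! - C(3,1)·11! + C(3,2)·10! - C(3,3)·9!
= 479001600 - 119750400 + 10886400 - 362880
= 369774720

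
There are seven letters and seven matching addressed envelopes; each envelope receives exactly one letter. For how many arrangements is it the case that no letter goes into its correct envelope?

1854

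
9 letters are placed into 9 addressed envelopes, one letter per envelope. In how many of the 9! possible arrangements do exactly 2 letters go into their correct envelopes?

66744

Pick the 2 fixed positions: C(9,2) = 36 ways.
The other 7 form a derangement: !7 = 1854.
Total: 36 × 1854 = 66744.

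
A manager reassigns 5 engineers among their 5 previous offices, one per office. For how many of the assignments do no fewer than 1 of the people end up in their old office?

# with exactly i fixed is C(5,i)·!(5-i); sum over i=1..5:
  i=1: C(5,1)·!4 = 5·9 = 45
  i=2: C(5,2)·!3 = 10·2 = 20
  i=3: C(5,3)·!2 = 10·1 = 10
  i=4: C(5,4)·!1 = 5·0 = 0
  i=5: C(5,5)·!0 = 1·1 = 1
Total = 76.

76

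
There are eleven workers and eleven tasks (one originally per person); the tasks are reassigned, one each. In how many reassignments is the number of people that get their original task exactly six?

20328

Choose which 6 of the 11 are fixed: C(11,6) = 462.
The remaining 5 must be deranged: !5 = 44.
Total: 462 × 44 = 20328.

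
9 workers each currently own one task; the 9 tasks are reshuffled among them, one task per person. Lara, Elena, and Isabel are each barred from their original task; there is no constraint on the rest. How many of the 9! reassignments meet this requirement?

256320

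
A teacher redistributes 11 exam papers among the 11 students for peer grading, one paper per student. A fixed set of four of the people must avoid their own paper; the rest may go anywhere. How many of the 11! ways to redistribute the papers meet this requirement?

Let A_j be the event that the j-th constrained one is fixed. By inclusion-exclusion over the 4 events:
Σ_{j=0}^{4} (-1)^j C(4,j)(11-j)!
= C(4,0)·11! - C(4,1)·10! + C(4,2)·9! - C(4,3)·8! + C(4,4)·7!
= 39916800 - 14515200 + 2177280 - 161280 + 5040
= 27422640

27422640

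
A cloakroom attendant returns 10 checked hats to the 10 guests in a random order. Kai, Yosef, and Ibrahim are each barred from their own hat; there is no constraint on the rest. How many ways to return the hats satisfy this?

2656080

Inclusion-exclusion on the 3 forbidden self-matches:
Σ_{j=0}^{3} (-1)^j C(3,j)(10-j)!
= C(3,0)·10! - C(3,1)·9! + C(3,2)·8! - C(3,3)·7!
= 3628800 - 1088640 + 120960 - 5040
= 2656080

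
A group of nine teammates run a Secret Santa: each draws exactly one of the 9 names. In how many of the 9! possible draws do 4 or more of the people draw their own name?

# with exactly i fixed is C(9,i)·!(9-i); sum over i=4..9:
  i=4: C(9,4)·!5 = 126·44 = 5544
  i=5: C(9,5)·!4 = 126·9 = 1134
  i=6: C(9,6)·!3 = 84·2 = 168
  i=7: C(9,7)·!2 = 36·1 = 36
  i=8: C(9,8)·!1 = 9·0 = 0
  i=9: C(9,9)·!0 = 1·1 = 1
Total = 6883.

6883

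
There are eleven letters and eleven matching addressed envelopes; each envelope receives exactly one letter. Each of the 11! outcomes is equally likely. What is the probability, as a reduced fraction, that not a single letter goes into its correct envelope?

1468457/3991680

Favorable outcomes: !11 = 14684570.
Total outcomes: 11! = 39916800.
Probability = 14684570/39916800 = 1468457/3991680.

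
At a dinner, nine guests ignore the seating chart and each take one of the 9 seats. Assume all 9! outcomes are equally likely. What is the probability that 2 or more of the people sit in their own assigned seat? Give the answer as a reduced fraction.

Favorable outcomes: Σ_{i≥2} C(9,i)·!(9-i) = 36·1854 + 84·265 + 126·44 + 126·9 + 84·2 + 36·1 + 9·0 + 1·1 = 95887.
Total outcomes: 9! = 362880.
Probability = 95887/362880 = 95887/362880.

95887/362880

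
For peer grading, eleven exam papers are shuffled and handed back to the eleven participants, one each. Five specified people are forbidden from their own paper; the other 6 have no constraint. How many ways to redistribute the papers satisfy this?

Inclusion-exclusion on the 5 forbidden self-matches:
Σ_{j=0}^{5} (-1)^j C(5,j)(11-j)!
= C(5,0)·11! - C(5,1)·10! + C(5,2)·9! - C(5,3)·8! + C(5,4)·7! - C(5,5)·6!
= 39916800 - 18144000 + 3628800 - 403200 + 25200 - 720
= 25022880

25022880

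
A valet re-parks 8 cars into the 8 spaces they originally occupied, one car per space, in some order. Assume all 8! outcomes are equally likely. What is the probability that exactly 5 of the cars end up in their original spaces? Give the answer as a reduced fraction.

1/360

Favorable outcomes: C(8,5)·!3 = 56·2 = 112.
Total outcomes: 8! = 40320.
Probability = 112/40320 = 1/360.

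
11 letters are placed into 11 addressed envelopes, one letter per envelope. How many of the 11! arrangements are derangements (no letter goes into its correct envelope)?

14684570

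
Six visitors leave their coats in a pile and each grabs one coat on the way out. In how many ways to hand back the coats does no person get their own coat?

265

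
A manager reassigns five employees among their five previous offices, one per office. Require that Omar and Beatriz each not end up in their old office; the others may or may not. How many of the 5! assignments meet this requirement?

Inclusion-exclusion on the 2 forbidden self-matches:
Σ_{j=0}^{2} (-1)^j C(2,j)(5-j)!
= C(2,0)·5! - C(2,1)·4! + C(2,2)·3!
= 120 - 48 + 6
= 78

78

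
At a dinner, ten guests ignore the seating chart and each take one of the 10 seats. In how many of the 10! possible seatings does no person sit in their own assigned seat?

1334961

Use !n = (n-1)(!(n-1) + !(n-2)).
!10 = 9·(133496 + 14833) = 9·148329 = 1334961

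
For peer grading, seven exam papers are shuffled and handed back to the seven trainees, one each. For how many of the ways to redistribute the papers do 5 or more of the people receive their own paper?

22

# with exactly i fixed is C(7,i)·!(7-i); sum over i=5..7:
  i=5: C(7,5)·!2 = 21·1 = 21
  i=6: C(7,6)·!1 = 7·0 = 0
  i=7: C(7,7)·!0 = 1·1 = 1
Total = 22.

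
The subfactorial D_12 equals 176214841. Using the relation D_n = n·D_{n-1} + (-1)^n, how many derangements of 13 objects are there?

2290792932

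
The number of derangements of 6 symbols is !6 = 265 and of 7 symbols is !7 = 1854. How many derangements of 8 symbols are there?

14833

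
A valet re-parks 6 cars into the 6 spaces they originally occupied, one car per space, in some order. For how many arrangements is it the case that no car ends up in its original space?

265

!6 is the nearest integer to 6!/e.
6! = 720, and 720/e ≈ 264.87, so !6 = 265.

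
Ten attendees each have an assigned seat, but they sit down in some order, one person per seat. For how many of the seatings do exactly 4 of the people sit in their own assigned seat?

55650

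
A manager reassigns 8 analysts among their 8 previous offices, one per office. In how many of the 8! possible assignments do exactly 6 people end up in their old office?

Pick the 6 fixed positions: C(8,6) = 28 ways.
The remaining 2 must be deranged: !2 = 1.
Total: 28 × 1 = 28.

28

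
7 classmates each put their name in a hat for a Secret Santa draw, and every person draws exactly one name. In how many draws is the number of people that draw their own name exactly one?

Pick the single fixed position: C(7,1) = 7 ways.
The other 6 form a derangement: !6 = 265.
Total: 7 × 265 = 1855.

1855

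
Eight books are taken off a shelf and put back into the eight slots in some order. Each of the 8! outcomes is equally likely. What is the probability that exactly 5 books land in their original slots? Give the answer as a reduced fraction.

1/360

Favorable outcomes: C(8,5)·!3 = 56·2 = 112.
Total outcomes: 8! = 40320.
Probability = 112/40320 = 1/360.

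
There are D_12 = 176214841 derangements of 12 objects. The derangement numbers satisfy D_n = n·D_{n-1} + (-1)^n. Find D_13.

D_13 = 13·176214841 - 1 = 2290792932.

2290792932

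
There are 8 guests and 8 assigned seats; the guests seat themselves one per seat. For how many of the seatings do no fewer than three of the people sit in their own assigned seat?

# with exactly i fixed is C(8,i)·!(8-i); sum over i=3..8:
  i=3: C(8,3)·!5 = 56·44 = 2464
  i=4: C(8,4)·!4 = 70·9 = 630
  i=5: C(8,5)·!3 = 56·2 = 112
  i=6: C(8,6)·!2 = 28·1 = 28
  i=7: C(8,7)·!1 = 8·0 = 0
  i=8: C(8,8)·!0 = 1·1 = 1
Total = 3235.

3235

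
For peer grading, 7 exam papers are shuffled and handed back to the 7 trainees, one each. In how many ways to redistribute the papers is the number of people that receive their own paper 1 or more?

3186

Sum C(7,i)·!(7-i) for i = 1..7:
  i=1: C(7,1)·!6 = 7·265 = 1855
  i=2: C(7,2)·!5 = 21·44 = 924
  i=3: C(7,3)·!4 = 35·9 = 315
  i=4: C(7,4)·!3 = 35·2 = 70
  i=5: C(7,5)·!2 = 21·1 = 21
  i=6: C(7,6)·!1 = 7·0 = 0
  i=7: C(7,7)·!0 = 1·1 = 1
Total = 3186.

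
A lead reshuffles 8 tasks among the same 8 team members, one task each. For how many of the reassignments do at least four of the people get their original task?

771

# with exactly i fixed is C(8,i)·!(8-i); sum over i=4..8:
  i=4: C(8,4)·!4 = 70·9 = 630
  i=5: C(8,5)·!3 = 56·2 = 112
  i=6: C(8,6)·!2 = 28·1 = 28
  i=7: C(8,7)·!1 = 8·0 = 0
  i=8: C(8,8)·!0 = 1·1 = 1
Total = 771.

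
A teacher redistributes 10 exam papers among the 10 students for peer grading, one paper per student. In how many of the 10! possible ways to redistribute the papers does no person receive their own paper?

1334961

!10 = 10! · Σ_{k=0}^{10} (-1)^k/k!
= 10! - 10!/1! + 10!/2! - 10!/3! + 10!/4! - 10!/5! + 10!/6! - 10!/7! + 10!/8! - 10!/9! + 10!/10!
= 3628800 - 3628800 + 1814400 - 604800 + 151200 - 30240 + 5040 - 720 + 90 - 10 + 1
= 1334961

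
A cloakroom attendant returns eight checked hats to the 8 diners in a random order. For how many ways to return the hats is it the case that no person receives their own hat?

14833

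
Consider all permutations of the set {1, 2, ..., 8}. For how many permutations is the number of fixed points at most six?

40319

Sum C(8,i)·!(8-i) for i = 0..6:
  i=0: C(8,0)·!8 = 1·14833 = 14833
  i=1: C(8,1)·!7 = 8·1854 = 14832
  i=2: C(8,2)·!6 = 28·265 = 7420
  i=3: C(8,3)·!5 = 56·44 = 2464
  i=4: C(8,4)·!4 = 70·9 = 630
  i=5: C(8,5)·!3 = 56·2 = 112
  i=6: C(8,6)·!2 = 28·1 = 28
Total = 40319.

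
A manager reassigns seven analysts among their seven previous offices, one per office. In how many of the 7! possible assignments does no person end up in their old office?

Use !n = (n-1)(!(n-1) + !(n-2)).
!7 = 6·(265 + 44) = 6·309 = 1854

1854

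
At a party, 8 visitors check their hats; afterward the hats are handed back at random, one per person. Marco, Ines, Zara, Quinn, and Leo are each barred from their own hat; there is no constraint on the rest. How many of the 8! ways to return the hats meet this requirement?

Let A_j be the event that the j-th constrained one is fixed. By inclusion-exclusion over the 5 events:
Σ_{j=0}^{5} (-1)^j C(5,j)(8-j)!
= C(5,0)·8! - C(5,1)·7! + C(5,2)·6! - C(5,3)·5! + C(5,4)·4! - C(5,5)·3!
= 40320 - 25200 + 7200 - 1200 + 120 - 6
= 21234

21234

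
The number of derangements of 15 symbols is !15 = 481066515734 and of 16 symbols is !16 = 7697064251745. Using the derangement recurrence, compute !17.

!17 = (17-1)·(!16 + !15) = 16·(7697064251745 + 481066515734) = 16·8178130767479 = 130850092279664.

130850092279664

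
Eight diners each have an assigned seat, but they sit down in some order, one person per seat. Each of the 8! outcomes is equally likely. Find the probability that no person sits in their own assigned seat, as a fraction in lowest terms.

Favorable outcomes: !8 = 14833.
Total outcomes: 8! = 40320.
Probability = 14833/40320 = 2119/5760.

2119/5760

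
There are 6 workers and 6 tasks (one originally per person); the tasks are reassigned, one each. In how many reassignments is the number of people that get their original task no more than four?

Sum C(6,i)·!(6-i) for i = 0..4:
  i=0: C(6,0)·!6 = 1·265 = 265
  i=1: C(6,1)·!5 = 6·44 = 264
  i=2: C(6,2)·!4 = 15·9 = 135
  i=3: C(6,3)·!3 = 20·2 = 40
  i=4: C(6,4)·!2 = 15·1 = 15
Total = 719.

719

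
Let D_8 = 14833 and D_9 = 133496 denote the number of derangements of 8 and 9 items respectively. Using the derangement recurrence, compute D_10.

1334961

D_10 = (10-1)·(D_9 + D_8) = 9·(133496 + 14833) = 9·148329 = 1334961.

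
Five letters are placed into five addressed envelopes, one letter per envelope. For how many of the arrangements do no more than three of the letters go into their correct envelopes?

119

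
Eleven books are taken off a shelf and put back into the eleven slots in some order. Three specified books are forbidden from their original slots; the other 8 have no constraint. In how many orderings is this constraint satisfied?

30078720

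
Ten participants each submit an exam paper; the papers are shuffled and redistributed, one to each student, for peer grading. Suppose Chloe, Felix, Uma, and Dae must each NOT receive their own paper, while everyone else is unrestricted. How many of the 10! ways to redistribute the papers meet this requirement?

2399760

Inclusion-exclusion on the 4 forbidden self-matches:
Σ_{j=0}^{4} (-1)^j C(4,j)(10-j)!
= C(4,0)·10! - C(4,1)·9! + C(4,2)·8! - C(4,3)·7! + C(4,4)·6!
= 3628800 - 1451520 + 241920 - 20160 + 720
= 2399760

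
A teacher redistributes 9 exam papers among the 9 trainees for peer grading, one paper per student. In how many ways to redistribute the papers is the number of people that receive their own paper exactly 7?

36

Pick the 7 fixed positions: C(9,7) = 36 ways.
The other 2 form a derangement: !2 = 1.
Total: 36 × 1 = 36.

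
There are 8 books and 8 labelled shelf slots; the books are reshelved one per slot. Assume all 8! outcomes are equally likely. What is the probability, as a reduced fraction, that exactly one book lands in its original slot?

103/280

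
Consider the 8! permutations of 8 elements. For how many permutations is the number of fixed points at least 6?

29

# with exactly i fixed is C(8,i)·!(8-i); sum over i=6..8:
  i=6: C(8,6)·!2 = 28·1 = 28
  i=7: C(8,7)·!1 = 8·0 = 0
  i=8: C(8,8)·!0 = 1·1 = 1
Total = 29.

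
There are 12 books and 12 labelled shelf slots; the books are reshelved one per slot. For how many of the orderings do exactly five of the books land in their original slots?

1468368

Pick the 5 fixed positions: C(12,5) = 792 ways.
The other 7 form a derangement: !7 = 1854.
Total: 792 × 1854 = 1468368.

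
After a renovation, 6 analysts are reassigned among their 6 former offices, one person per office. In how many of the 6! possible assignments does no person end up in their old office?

265

!6 = 6! · Σ_{k=0}^{6} (-1)^k/k!
= 6! - 6!/1! + 6!/2! - 6!/3! + 6!/4! - 6!/5! + 6!/6!
= 720 - 720 + 360 - 120 + 30 - 6 + 1
= 265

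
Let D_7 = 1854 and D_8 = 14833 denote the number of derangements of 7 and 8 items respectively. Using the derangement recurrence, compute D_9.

133496

D_9 = (9-1)·(D_8 + D_7) = 8·(14833 + 1854) = 8·16687 = 133496.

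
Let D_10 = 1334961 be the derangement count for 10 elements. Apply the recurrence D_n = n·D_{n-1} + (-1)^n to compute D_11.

D_11 = 11·1334961 - 1 = 14684570.

14684570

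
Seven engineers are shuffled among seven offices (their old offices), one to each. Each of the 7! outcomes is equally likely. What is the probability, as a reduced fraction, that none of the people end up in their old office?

Favorable outcomes: !7 = 1854.
Total outcomes: 7! = 5040.
Probability = 1854/5040 = 103/280.

103/280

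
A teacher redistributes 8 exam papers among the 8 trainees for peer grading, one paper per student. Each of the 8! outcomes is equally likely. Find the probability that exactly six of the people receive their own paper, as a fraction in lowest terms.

1/1440

Favorable outcomes: C(8,6)·!2 = 28·1 = 28.
Total outcomes: 8! = 40320.
Probability = 28/40320 = 1/1440.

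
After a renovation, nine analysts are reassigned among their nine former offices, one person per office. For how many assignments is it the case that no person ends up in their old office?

133496

Recurrence: !9 = 9·!8 + (-1)^9.
!9 = 9·14833 - 1 = 133496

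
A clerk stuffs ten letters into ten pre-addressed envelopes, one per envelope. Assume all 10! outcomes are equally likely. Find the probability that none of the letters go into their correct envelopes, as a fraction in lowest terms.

16481/44800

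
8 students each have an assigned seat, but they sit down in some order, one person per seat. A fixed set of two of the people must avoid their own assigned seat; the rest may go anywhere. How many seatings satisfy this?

Let A_j be the event that the j-th constrained one is fixed. By inclusion-exclusion over the 2 events:
Σ_{j=0}^{2} (-1)^j C(2,j)(8-j)!
= C(2,0)·8! - C(2,1)·7! + C(2,2)·6!
= 40320 - 10080 + 720
= 30960

30960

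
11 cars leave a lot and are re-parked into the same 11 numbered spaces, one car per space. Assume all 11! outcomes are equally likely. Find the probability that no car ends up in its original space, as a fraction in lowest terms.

1468457/3991680

Favorable outcomes: !11 = 14684570.
Total outcomes: 11! = 39916800.
Probability = 14684570/39916800 = 1468457/3991680.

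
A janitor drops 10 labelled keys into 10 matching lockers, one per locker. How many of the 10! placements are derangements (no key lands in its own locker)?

The subfactorial !10 = [10!/e] (nearest integer).
10! = 3628800, and 3628800/e ≈ 1334960.92, so !10 = 1334961.

1334961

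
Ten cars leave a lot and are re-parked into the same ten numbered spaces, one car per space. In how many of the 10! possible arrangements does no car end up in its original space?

1334961

The subfactorial !10 = [10!/e] (nearest integer).
10! = 3628800, and 3628800/e ≈ 1334960.92, so !10 = 1334961.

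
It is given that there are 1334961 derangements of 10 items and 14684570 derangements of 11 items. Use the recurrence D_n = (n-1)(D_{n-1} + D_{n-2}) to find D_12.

176214841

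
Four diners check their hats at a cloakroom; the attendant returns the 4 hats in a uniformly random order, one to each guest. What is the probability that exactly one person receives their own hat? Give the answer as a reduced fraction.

1/3

Favorable outcomes: C(4,1)·!3 = 4·2 = 8.
Total outcomes: 4! = 24.
Probability = 8/24 = 1/3.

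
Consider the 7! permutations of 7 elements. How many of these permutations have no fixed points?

Recurrence: !7 = 7·!6 + (-1)^7.
!7 = 7·265 - 1 = 1854

1854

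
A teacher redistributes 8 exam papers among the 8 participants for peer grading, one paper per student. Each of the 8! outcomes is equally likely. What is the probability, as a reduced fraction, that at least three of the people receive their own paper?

Favorable outcomes: Σ_{i≥3} C(8,i)·!(8-i) = 56·44 + 70·9 + 56·2 + 28·1 + 8·0 + 1·1 = 3235.
Total outcomes: 8! = 40320.
Probability = 3235/40320 = 647/8064.

647/8064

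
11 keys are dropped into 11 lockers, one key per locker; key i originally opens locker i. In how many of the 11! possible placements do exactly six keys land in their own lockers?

Choose which 6 of the 11 are fixed: C(11,6) = 462.
The other 5 form a derangement: !5 = 44.
Total: 462 × 44 = 20328.

20328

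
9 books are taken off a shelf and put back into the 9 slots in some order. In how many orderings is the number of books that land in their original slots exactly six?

168

Choose which 6 of the 9 are fixed: C(9,6) = 84.
The other 3 form a derangement: !3 = 2.
Total: 84 × 2 = 168.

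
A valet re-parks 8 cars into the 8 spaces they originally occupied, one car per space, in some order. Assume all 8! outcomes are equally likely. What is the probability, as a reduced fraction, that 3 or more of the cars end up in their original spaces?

647/8064

Favorable outcomes: Σ_{i≥3} C(8,i)·!(8-i) = 56·44 + 70·9 + 56·2 + 28·1 + 8·0 + 1·1 = 3235.
Total outcomes: 8! = 40320.
Probability = 3235/40320 = 647/8064.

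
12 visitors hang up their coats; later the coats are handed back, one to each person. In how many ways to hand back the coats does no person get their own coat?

Use !n = n·!(n-1) + (-1)^n.
!12 = 12·14684570 + 1 = 176214841

176214841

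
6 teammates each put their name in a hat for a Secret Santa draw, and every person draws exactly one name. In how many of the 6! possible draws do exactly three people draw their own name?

Pick the 3 fixed positions: C(6,3) = 20 ways.
The remaining 3 must be deranged: !3 = 2.
Total: 20 × 2 = 40.

40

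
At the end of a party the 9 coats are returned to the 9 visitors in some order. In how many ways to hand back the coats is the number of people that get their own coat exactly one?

133497

Choose which one of the 9 is fixed: C(9,1) = 9.
The other 8 form a derangement: !8 = 14833.
Total: 9 × 14833 = 133497.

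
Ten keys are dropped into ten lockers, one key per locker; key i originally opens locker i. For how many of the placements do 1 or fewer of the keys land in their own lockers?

2669921

Sum C(10,i)·!(10-i) for i = 0..1:
  i=0: C(10,0)·!10 = 1·1334961 = 1334961
  i=1: C(10,1)·!9 = 10·133496 = 1334960
Total = 2669921.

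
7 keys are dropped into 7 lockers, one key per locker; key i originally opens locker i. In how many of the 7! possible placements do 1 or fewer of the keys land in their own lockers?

Sum C(7,i)·!(7-i) for i = 0..1:
  i=0: C(7,0)·!7 = 1·1854 = 1854
  i=1: C(7,1)·!6 = 7·265 = 1855
Total = 3709.

3709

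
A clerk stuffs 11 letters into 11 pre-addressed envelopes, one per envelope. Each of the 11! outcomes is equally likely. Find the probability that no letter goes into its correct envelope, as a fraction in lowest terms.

1468457/3991680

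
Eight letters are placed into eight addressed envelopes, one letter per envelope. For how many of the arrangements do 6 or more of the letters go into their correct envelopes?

Sum C(8,i)·!(8-i) for i = 6..8:
  i=6: C(8,6)·!2 = 28·1 = 28
  i=7: C(8,7)·!1 = 8·0 = 0
  i=8: C(8,8)·!0 = 1·1 = 1
Total = 29.

29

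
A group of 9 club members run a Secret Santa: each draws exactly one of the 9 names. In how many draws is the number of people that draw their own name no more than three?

355997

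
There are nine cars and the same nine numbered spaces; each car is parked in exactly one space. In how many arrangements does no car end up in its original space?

133496

!9 = 9! · Σ_{k=0}^{9} (-1)^k/k!
= 9! - 9!/1! + 9!/2! - 9!/3! + 9!/4! - 9!/5! + 9!/6! - 9!/7! + 9!/8! - 9!/9!
= 362880 - 362880 + 181440 - 60480 + 15120 - 3024 + 504 - 72 + 9 - 1
= 133496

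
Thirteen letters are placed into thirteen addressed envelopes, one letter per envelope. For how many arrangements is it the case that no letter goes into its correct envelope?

!13 = 13! · Σ_{k=0}^{13} (-1)^k/k!
= 13! - 13!/1! + 13!/2! - 13!/3! + 13!/4! - 13!/5! + 13!/6! - 13!/7! + 13!/8! - 13!/9! + 13!/10! - 13!/11! + 13!/12! - 13!/13!
= 6227020800 - 6227020800 + 3113510400 - 1037836800 + 259459200 - 51891840 + 8648640 - 1235520 + 154440 - 17160 + 1716 - 156 + 13 - 1
= 2290792932

2290792932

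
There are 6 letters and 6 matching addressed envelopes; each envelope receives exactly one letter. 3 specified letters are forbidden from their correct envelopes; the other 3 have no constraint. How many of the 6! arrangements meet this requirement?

426

Let A_j be the event that the j-th constrained one is fixed. By inclusion-exclusion over the 3 events:
Σ_{j=0}^{3} (-1)^j C(3,j)(6-j)!
= C(3,0)·6! - C(3,1)·5! + C(3,2)·4! - C(3,3)·3!
= 720 - 360 + 72 - 6
= 426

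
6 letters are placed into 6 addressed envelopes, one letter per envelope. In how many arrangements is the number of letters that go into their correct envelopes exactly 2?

135

Pick the 2 fixed positions: C(6,2) = 15 ways.
The other 4 form a derangement: !4 = 9.
Total: 15 × 9 = 135.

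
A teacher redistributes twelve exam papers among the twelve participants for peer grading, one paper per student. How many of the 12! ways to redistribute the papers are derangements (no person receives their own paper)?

!12 is the nearest integer to 12!/e.
12! = 479001600, and 479001600/e ≈ 176214840.93, so !12 = 176214841.

176214841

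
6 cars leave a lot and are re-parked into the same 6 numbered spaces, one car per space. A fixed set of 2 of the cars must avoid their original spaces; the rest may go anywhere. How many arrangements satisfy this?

Let A_j be the event that the j-th constrained one is fixed. By inclusion-exclusion over the 2 events:
Σ_{j=0}^{2} (-1)^j C(2,j)(6-j)!
= C(2,0)·6! - C(2,1)·5! + C(2,2)·4!
= 720 - 240 + 24
= 504

504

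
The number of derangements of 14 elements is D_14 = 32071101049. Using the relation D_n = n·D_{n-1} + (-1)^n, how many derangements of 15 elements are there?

481066515734

D_15 = 15·32071101049 - 1 = 481066515734.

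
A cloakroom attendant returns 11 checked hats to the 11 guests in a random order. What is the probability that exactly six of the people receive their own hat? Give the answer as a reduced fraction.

Favorable outcomes: C(11,6)·!5 = 462·44 = 20328.
Total outcomes: 11! = 39916800.
Probability = 20328/39916800 = 11/21600.

11/21600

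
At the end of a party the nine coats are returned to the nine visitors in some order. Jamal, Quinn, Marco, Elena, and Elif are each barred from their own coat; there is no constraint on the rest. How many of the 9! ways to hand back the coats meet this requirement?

205056

Let A_j be the event that the j-th constrained one is fixed. By inclusion-exclusion over the 5 events:
Σ_{j=0}^{5} (-1)^j C(5,j)(9-j)!
= C(5,0)·9! - C(5,1)·8! + C(5,2)·7! - C(5,3)·6! + C(5,4)·5! - C(5,5)·4!
= 362880 - 201600 + 50400 - 7200 + 600 - 24
= 205056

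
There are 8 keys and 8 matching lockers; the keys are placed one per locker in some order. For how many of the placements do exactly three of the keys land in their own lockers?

Choose which 3 of the 8 are fixed: C(8,3) = 56.
The remaining 5 must be deranged: !5 = 44.
Total: 56 × 44 = 2464.

2464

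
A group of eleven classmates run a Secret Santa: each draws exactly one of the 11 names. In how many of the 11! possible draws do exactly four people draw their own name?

611820

Pick the 4 fixed positions: C(11,4) = 330 ways.
The other 7 form a derangement: !7 = 1854.
Total: 330 × 1854 = 611820.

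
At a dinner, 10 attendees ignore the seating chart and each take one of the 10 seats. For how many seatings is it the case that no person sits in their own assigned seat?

1334961

Use !n = (n-1)(!(n-1) + !(n-2)).
!10 = 9·(133496 + 14833) = 9·148329 = 1334961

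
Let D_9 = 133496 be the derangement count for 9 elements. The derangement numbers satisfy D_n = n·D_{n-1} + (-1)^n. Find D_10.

D_10 = 10·133496 + 1 = 1334961.

1334961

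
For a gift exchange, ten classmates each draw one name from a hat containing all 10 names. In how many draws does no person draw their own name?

1334961

Recurrence: !10 = 10·!9 + (-1)^10.
!10 = 10·133496 + 1 = 1334961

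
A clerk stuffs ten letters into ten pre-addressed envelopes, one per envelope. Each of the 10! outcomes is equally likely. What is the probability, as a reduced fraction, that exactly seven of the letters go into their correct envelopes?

1/15120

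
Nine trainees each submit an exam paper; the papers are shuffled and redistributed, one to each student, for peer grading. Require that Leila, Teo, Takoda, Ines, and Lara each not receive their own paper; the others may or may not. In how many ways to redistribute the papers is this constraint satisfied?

205056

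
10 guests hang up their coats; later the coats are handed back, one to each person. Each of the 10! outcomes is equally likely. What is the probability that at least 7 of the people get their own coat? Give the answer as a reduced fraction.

Favorable outcomes: Σ_{i≥7} C(10,i)·!(10-i) = 120·2 + 45·1 + 10·0 + 1·1 = 286.
Total outcomes: 10! = 3628800.
Probability = 286/3628800 = 143/1814400.

143/1814400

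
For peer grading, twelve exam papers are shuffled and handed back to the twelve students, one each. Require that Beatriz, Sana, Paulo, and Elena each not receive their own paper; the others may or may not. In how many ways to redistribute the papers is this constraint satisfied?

339696000

Let A_j be the event that the j-th constrained one is fixed. By inclusion-exclusion over the 4 events:
Σ_{j=0}^{4} (-1)^j C(4,j)(12-j)!
= C(4,0)·12! - C(4,1)·11! + C(4,2)·10! - C(4,3)·9! + C(4,4)·8!
= 479001600 - 159667200 + 21772800 - 1451520 + 40320
= 339696000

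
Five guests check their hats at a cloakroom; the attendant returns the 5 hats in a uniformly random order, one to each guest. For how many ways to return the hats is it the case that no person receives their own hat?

Use !n = (n-1)(!(n-1) + !(n-2)).
!5 = 4·(9 + 2) = 4·11 = 44

44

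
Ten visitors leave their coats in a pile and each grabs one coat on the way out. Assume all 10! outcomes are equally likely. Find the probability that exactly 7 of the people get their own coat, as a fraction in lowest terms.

1/15120

Favorable outcomes: C(10,7)·!3 = 120·2 = 240.
Total outcomes: 10! = 3628800.
Probability = 240/3628800 = 1/15120.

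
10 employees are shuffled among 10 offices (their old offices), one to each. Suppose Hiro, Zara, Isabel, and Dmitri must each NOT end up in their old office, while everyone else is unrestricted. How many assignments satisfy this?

2399760

Inclusion-exclusion on the 4 forbidden self-matches:
Σ_{j=0}^{4} (-1)^j C(4,j)(10-j)!
= C(4,0)·10! - C(4,1)·9! + C(4,2)·8! - C(4,3)·7! + C(4,4)·6!
= 3628800 - 1451520 + 241920 - 20160 + 720
= 2399760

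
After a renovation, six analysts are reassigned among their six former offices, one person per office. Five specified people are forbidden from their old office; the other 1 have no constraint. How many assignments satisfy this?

Inclusion-exclusion on the 5 forbidden self-matches:
Σ_{j=0}^{5} (-1)^j C(5,j)(6-j)!
= C(5,0)·6! - C(5,1)·5! + C(5,2)·4! - C(5,3)·3! + C(5,4)·2! - C(5,5)·1!
= 720 - 600 + 240 - 60 + 10 - 1
= 309

309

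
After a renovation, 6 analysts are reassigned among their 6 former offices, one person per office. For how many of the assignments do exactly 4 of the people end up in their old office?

15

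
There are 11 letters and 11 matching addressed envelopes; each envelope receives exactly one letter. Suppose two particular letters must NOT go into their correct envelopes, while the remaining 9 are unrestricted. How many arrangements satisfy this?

Inclusion-exclusion on the 2 forbidden self-matches:
Σ_{j=0}^{2} (-1)^j C(2,j)(11-j)!
= C(2,0)·11! - C(2,1)·10! + C(2,2)·9!
= 39916800 - 7257600 + 362880
= 33022080

33022080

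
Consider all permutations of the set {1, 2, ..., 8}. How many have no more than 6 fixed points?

40319

Sum C(8,i)·!(8-i) for i = 0..6:
  i=0: C(8,0)·!8 = 1·14833 = 14833
  i=1: C(8,1)·!7 = 8·1854 = 14832
  i=2: C(8,2)·!6 = 28·265 = 7420
  i=3: C(8,3)·!5 = 56·44 = 2464
  i=4: C(8,4)·!4 = 70·9 = 630
  i=5: C(8,5)·!3 = 56·2 = 112
  i=6: C(8,6)·!2 = 28·1 = 28
Total = 40319.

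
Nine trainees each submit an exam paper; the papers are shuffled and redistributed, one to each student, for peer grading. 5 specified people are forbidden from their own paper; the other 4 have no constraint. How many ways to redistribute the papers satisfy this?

205056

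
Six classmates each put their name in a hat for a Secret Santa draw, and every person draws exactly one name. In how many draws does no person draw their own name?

The subfactorial !6 = [6!/e] (nearest integer).
6! = 720, and 720/e ≈ 264.87, so !6 = 265.

265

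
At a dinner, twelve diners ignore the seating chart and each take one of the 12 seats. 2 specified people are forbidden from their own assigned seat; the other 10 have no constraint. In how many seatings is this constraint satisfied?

402796800

Inclusion-exclusion on the 2 forbidden self-matches:
Σ_{j=0}^{2} (-1)^j C(2,j)(12-j)!
= C(2,0)·12! - C(2,1)·11! + C(2,2)·10!
= 479001600 - 79833600 + 3628800
= 402796800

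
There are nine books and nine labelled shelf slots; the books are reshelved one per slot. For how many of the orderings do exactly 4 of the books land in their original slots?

5544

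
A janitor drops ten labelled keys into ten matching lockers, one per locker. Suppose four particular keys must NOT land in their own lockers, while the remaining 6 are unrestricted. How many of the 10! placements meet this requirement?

2399760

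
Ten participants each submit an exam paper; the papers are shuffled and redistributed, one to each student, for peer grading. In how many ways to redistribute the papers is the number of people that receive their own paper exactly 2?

667485

Pick the 2 fixed positions: C(10,2) = 45 ways.
The other 8 form a derangement: !8 = 14833.
Total: 45 × 14833 = 667485.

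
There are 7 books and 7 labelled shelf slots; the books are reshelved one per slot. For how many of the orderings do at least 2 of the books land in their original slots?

# with exactly i fixed is C(7,i)·!(7-i); sum over i=2..7:
  i=2: C(7,2)·!5 = 21·44 = 924
  i=3: C(7,3)·!4 = 35·9 = 315
  i=4: C(7,4)·!3 = 35·2 = 70
  i=5: C(7,5)·!2 = 21·1 = 21
  i=6: C(7,6)·!1 = 7·0 = 0
  i=7: C(7,7)·!0 = 1·1 = 1
Total = 1331.

1331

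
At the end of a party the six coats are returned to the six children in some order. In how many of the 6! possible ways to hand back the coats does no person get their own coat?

265

The subfactorial !6 = [6!/e] (nearest integer).
6! = 720, and 720/e ≈ 264.87, so !6 = 265.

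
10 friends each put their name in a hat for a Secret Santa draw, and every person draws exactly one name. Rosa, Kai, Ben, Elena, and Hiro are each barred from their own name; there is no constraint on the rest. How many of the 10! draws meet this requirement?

2170680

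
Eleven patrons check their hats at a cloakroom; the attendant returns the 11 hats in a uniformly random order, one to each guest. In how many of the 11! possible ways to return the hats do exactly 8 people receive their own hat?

Pick the 8 fixed positions: C(11,8) = 165 ways.
The other 3 form a derangement: !3 = 2.
Total: 165 × 2 = 330.

330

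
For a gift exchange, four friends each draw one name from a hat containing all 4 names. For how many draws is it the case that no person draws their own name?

9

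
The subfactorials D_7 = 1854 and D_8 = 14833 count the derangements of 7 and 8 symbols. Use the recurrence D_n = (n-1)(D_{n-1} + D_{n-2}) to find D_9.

D_9 = (9-1)·(D_8 + D_7) = 8·(14833 + 1854) = 8·16687 = 133496.

133496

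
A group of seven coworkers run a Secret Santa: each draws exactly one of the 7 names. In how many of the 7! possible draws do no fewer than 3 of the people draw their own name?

407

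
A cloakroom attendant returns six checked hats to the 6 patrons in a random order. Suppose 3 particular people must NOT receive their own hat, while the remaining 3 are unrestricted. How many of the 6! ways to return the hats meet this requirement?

Let A_j be the event that the j-th constrained one is fixed. By inclusion-exclusion over the 3 events:
Σ_{j=0}^{3} (-1)^j C(3,j)(6-j)!
= C(3,0)·6! - C(3,1)·5! + C(3,2)·4! - C(3,3)·3!
= 720 - 360 + 72 - 6
= 426

426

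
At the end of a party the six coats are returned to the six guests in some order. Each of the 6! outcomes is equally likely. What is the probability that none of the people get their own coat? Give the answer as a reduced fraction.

Favorable outcomes: !6 = 265.
Total outcomes: 6! = 720.
Probability = 265/720 = 53/144.

53/144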